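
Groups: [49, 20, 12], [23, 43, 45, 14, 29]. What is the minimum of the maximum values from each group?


Find max of each group:
  Group 1: [49, 20, 12] -> max = 49
  Group 2: [23, 43, 45, 14, 29] -> max = 45
Maxes: [49, 45]
Minimum of maxes = 45
Final answer: 45


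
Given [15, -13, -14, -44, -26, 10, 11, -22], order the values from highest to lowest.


Original list: [15, -13, -14, -44, -26, 10, 11, -22]
Repeatedly take the largest remaining element:
  Remaining [15, -13, -14, -44, -26, 10, 11, -22] -> largest is 15
  Remaining [-13, -14, -44, -26, 10, 11, -22] -> largest is 11
  Remaining [-13, -14, -44, -26, 10, -22] -> largest is 10
  Remaining [-13, -14, -44, -26, -22] -> largest is -13
  Remaining [-14, -44, -26, -22] -> largest is -14
  Remaining [-44, -26, -22] -> largest is -22
  Remaining [-44, -26] -> largest is -26
  Remaining [-44] -> largest is -44
Collecting the picks in order gives the descending list.
Final answer: [15, 11, 10, -13, -14, -22, -26, -44]


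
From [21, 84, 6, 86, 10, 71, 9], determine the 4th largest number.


Sort descending: [86, 84, 71, 21, 10, 9, 6]
The 4th element (1-indexed) is at index 3.
Value = 21
Final answer: 21


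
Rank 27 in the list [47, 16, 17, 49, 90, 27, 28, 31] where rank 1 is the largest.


Sort descending: [90, 49, 47, 31, 28, 27, 17, 16]
Find 27 in the sorted list.
27 is at position 6.
Final answer: 6


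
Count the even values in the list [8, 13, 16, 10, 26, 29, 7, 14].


Check each element:
  8 is even
  13 is odd
  16 is even
  10 is even
  26 is even
  29 is odd
  7 is odd
  14 is even
Evens: [8, 16, 10, 26, 14]
Count of evens = 5
Final answer: 5


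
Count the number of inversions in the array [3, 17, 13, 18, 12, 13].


For each element, count the later elements that are smaller than it:
  3 (index 0): smaller elements after it = [] -> 0
  17 (index 1): smaller elements after it = [13, 12, 13] -> 3
  13 (index 2): smaller elements after it = [12] -> 1
  18 (index 3): smaller elements after it = [12, 13] -> 2
  12 (index 4): smaller elements after it = [] -> 0
Total inversions = 0 + 3 + 1 + 2 + 0 = 6
Final answer: 6


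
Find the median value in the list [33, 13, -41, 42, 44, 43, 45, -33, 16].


First, sort the list: [-41, -33, 13, 16, 33, 42, 43, 44, 45]
The list has 9 elements (odd count).
The middle index is 4 (0-based), and the element there is 33.
Final answer: 33


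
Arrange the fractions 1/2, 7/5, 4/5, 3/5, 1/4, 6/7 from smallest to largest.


Convert to decimal for comparison:
  1/2 = 0.5
  7/5 = 1.4
  4/5 = 0.8
  3/5 = 0.6
  1/4 = 0.25
  6/7 = 0.8571
Decimals in increasing order: 0.25 < 0.5 < 0.6 < 0.8 < 0.8571 < 1.4
Writing each back as its fraction gives the sorted order.
Final answer: 1/4, 1/2, 3/5, 4/5, 6/7, 7/5


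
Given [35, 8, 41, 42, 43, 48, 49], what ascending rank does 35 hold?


Sort ascending: [8, 35, 41, 42, 43, 48, 49]
Find 35 in the sorted list.
35 is at position 2 (1-indexed).
Final answer: 2


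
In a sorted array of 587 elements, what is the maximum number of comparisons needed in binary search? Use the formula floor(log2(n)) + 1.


Binary search halves the search space each step.
Maximum comparisons = floor(log2(587)) + 1
log2(587) = 9.1972
floor(log2(587)) = 9, so 9 + 1 = 10
Final answer: 10


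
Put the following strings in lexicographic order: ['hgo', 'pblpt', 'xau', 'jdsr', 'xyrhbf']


Compare strings character by character (the first differing letter decides):
  'hgo' < 'jdsr' since 'h' < 'j' at position 1
  'jdsr' < 'pblpt' since 'j' < 'p' at position 1
  'pblpt' < 'xau' since 'p' < 'x' at position 1
  'xau' < 'xyrhbf' since 'a' < 'y' at position 2
Chaining these comparisons gives the alphabetical order.
Final answer: ['hgo', 'jdsr', 'pblpt', 'xau', 'xyrhbf']


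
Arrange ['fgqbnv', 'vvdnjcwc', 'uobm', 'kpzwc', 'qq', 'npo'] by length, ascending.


Compute lengths:
  'fgqbnv' has length 6
  'vvdnjcwc' has length 8
  'uobm' has length 4
  'kpzwc' has length 5
  'qq' has length 2
  'npo' has length 3
Lengths in increasing order: 2 < 3 < 4 < 5 < 6 < 8
Listing the words in that order gives the answer.
Final answer: ['qq', 'npo', 'uobm', 'kpzwc', 'fgqbnv', 'vvdnjcwc']


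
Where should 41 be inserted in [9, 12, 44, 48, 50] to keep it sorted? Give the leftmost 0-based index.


List is sorted: [9, 12, 44, 48, 50]
We need the leftmost position where 41 can be inserted, i.e. the first index whose element is >= 41 (or the end of the list if none is).
Binary search with low=0, high=5 (0-based indices):
  low=0, high=5, mid=2: a[2]=44 >= 41, so high = 2
  low=0, high=2, mid=1: a[1]=12 < 41, so low = 2
Now low = high = 2, so the insertion index is 2.
Final answer: 2


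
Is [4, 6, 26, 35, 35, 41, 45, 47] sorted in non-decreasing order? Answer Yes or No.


Check consecutive pairs:
  4 <= 6? True
  6 <= 26? True
  26 <= 35? True
  35 <= 35? True
  35 <= 41? True
  41 <= 45? True
  45 <= 47? True
Every consecutive pair is in order, so the list is non-decreasing.
Final answer: Yes


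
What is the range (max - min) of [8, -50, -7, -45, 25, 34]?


Maximum value: 34
Minimum value: -50
Range = 34 - (-50) = 84
Final answer: 84


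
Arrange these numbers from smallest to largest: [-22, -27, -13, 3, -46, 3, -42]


Original list: [-22, -27, -13, 3, -46, 3, -42]
Repeatedly take the smallest remaining element:
  Remaining [-22, -27, -13, 3, -46, 3, -42] -> smallest is -46
  Remaining [-22, -27, -13, 3, 3, -42] -> smallest is -42
  Remaining [-22, -27, -13, 3, 3] -> smallest is -27
  Remaining [-22, -13, 3, 3] -> smallest is -22
  Remaining [-13, 3, 3] -> smallest is -13
  Remaining [3, 3] -> smallest is 3
  Remaining [3] -> smallest is 3
Collecting the picks in order gives the sorted list.
Final answer: [-46, -42, -27, -22, -13, 3, 3]


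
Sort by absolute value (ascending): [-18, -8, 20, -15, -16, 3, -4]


Compute absolute values:
  |-18| = 18
  |-8| = 8
  |20| = 20
  |-15| = 15
  |-16| = 16
  |3| = 3
  |-4| = 4
Absolute values in increasing order: 3 < 4 < 8 < 15 < 16 < 18 < 20
Listing the original numbers in that order gives the answer.
Final answer: [3, -4, -8, -15, -16, -18, 20]


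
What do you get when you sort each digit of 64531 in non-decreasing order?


The number 64531 has digits: 6, 4, 5, 3, 1
Sorted: 1, 3, 4, 5, 6
Joining the sorted digits gives the result.
Final answer: 13456


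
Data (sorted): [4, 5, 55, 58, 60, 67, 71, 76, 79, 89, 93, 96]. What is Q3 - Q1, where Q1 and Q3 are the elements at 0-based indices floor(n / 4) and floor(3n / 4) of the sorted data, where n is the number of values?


The data has n = 12 elements.
Q1 index = floor(12 / 4) = floor(3) = 3; Q3 index = floor(3 * 12 / 4) = floor(9) = 9
Q1 = element at index 3 = 58
Q3 = element at index 9 = 89
IQR = 89 - 58 = 31
Final answer: 31


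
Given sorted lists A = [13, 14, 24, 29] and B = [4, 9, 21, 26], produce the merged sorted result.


List A: [13, 14, 24, 29]
List B: [4, 9, 21, 26]
Repeatedly compare the front elements and take the smaller:
  13 vs 4 -> take 4
  13 vs 9 -> take 9
  13 vs 21 -> take 13
  14 vs 21 -> take 14
  24 vs 21 -> take 21
  24 vs 26 -> take 24
  29 vs 26 -> take 26
  B is exhausted; append the rest of A: [29]
Final answer: [4, 9, 13, 14, 21, 24, 26, 29]


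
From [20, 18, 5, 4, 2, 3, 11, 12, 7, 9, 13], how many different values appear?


List all unique values:
Distinct values: [2, 3, 4, 5, 7, 9, 11, 12, 13, 18, 20]
Count = 11
Final answer: 11


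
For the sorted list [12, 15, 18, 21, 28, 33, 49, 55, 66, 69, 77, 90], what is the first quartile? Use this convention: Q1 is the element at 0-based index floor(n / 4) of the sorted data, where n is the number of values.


The list has n = 12 elements.
Q1 index = floor(12 / 4) = floor(3) = 3
Counting from index 0 in the sorted data, the element at index 3 is 21.
Final answer: 21


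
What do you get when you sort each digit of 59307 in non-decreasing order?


The number 59307 has digits: 5, 9, 3, 0, 7
Sorted: 0, 3, 5, 7, 9
Joining the sorted digits gives the result.
Final answer: 03579


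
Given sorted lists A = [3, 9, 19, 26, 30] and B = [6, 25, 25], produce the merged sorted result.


List A: [3, 9, 19, 26, 30]
List B: [6, 25, 25]
Repeatedly compare the front elements and take the smaller:
  3 vs 6 -> take 3
  9 vs 6 -> take 6
  9 vs 25 -> take 9
  19 vs 25 -> take 19
  26 vs 25 -> take 25
  26 vs 25 -> take 25
  B is exhausted; append the rest of A: [26, 30]
Final answer: [3, 6, 9, 19, 25, 25, 26, 30]


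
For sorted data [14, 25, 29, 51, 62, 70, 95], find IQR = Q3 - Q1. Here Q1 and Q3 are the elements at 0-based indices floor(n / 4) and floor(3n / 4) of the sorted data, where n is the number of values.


The data has n = 7 elements.
Q1 index = floor(7 / 4) = floor(1.75) = 1; Q3 index = floor(3 * 7 / 4) = floor(5.25) = 5
Q1 = element at index 1 = 25
Q3 = element at index 5 = 70
IQR = 70 - 25 = 45
Final answer: 45


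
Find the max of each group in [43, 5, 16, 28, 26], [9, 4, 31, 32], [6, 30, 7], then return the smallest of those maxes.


Find max of each group:
  Group 1: [43, 5, 16, 28, 26] -> max = 43
  Group 2: [9, 4, 31, 32] -> max = 32
  Group 3: [6, 30, 7] -> max = 30
Maxes: [43, 32, 30]
Minimum of maxes = 30
Final answer: 30


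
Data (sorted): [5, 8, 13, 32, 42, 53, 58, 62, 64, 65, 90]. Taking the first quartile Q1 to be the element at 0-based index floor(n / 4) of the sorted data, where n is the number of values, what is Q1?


The list has n = 11 elements.
Q1 index = floor(11 / 4) = floor(2.75) = 2
Counting from index 0 in the sorted data, the element at index 2 is 13.
Final answer: 13


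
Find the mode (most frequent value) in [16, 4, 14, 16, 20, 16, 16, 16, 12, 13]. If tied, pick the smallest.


Count the frequency of each value:
  4 appears 1 time(s)
  12 appears 1 time(s)
  13 appears 1 time(s)
  14 appears 1 time(s)
  16 appears 5 time(s)
  20 appears 1 time(s)
Maximum frequency is 5.
Only 16 reaches that frequency, so it is the mode.
Final answer: 16


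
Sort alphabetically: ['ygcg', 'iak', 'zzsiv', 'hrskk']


Compare strings character by character (the first differing letter decides):
  'hrskk' < 'iak' since 'h' < 'i' at position 1
  'iak' < 'ygcg' since 'i' < 'y' at position 1
  'ygcg' < 'zzsiv' since 'y' < 'z' at position 1
Chaining these comparisons gives the alphabetical order.
Final answer: ['hrskk', 'iak', 'ygcg', 'zzsiv']


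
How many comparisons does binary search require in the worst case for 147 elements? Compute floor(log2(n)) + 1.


Binary search halves the search space each step.
Maximum comparisons = floor(log2(147)) + 1
log2(147) = 7.1997
floor(log2(147)) = 7, so 7 + 1 = 8
Final answer: 8


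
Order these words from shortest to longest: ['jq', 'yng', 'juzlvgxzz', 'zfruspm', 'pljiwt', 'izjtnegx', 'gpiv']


Compute lengths:
  'jq' has length 2
  'yng' has length 3
  'juzlvgxzz' has length 9
  'zfruspm' has length 7
  'pljiwt' has length 6
  'izjtnegx' has length 8
  'gpiv' has length 4
Lengths in increasing order: 2 < 3 < 4 < 6 < 7 < 8 < 9
Listing the words in that order gives the answer.
Final answer: ['jq', 'yng', 'gpiv', 'pljiwt', 'zfruspm', 'izjtnegx', 'juzlvgxzz']


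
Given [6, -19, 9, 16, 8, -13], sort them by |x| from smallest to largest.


Compute absolute values:
  |6| = 6
  |-19| = 19
  |9| = 9
  |16| = 16
  |8| = 8
  |-13| = 13
Absolute values in increasing order: 6 < 8 < 9 < 13 < 16 < 19
Listing the original numbers in that order gives the answer.
Final answer: [6, 8, 9, -13, 16, -19]


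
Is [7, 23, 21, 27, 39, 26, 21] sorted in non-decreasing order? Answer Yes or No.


Check consecutive pairs:
  7 <= 23? True
  23 <= 21? False
  21 <= 27? True
  27 <= 39? True
  39 <= 26? False
  26 <= 21? False
3 consecutive pair(s) are out of order, so the list is not sorted.
Final answer: No


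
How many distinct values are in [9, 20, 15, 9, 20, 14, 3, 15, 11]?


List all unique values:
Distinct values: [3, 9, 11, 14, 15, 20]
Count = 6
Final answer: 6


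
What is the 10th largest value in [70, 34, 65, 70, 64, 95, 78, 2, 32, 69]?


Sort descending: [95, 78, 70, 70, 69, 65, 64, 34, 32, 2]
The 10th element (1-indexed) is at index 9.
Value = 2
Final answer: 2


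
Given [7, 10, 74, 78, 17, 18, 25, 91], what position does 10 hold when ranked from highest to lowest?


Sort descending: [91, 78, 74, 25, 18, 17, 10, 7]
Find 10 in the sorted list.
10 is at position 7.
Final answer: 7


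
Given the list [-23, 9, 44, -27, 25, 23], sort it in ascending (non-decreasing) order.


Original list: [-23, 9, 44, -27, 25, 23]
Repeatedly take the smallest remaining element:
  Remaining [-23, 9, 44, -27, 25, 23] -> smallest is -27
  Remaining [-23, 9, 44, 25, 23] -> smallest is -23
  Remaining [9, 44, 25, 23] -> smallest is 9
  Remaining [44, 25, 23] -> smallest is 23
  Remaining [44, 25] -> smallest is 25
  Remaining [44] -> smallest is 44
Collecting the picks in order gives the sorted list.
Final answer: [-27, -23, 9, 23, 25, 44]


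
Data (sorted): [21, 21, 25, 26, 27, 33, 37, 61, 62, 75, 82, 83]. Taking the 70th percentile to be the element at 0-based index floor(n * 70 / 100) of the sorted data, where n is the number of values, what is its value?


The dataset has n = 12 elements.
Index = floor(12 * 70 / 100) = floor(840 / 100) = floor(8.4) = 8
Counting from index 0 in the sorted data, the element at index 8 is 62.
Final answer: 62


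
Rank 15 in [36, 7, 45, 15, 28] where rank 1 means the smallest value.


Sort ascending: [7, 15, 28, 36, 45]
Find 15 in the sorted list.
15 is at position 2 (1-indexed).
Final answer: 2


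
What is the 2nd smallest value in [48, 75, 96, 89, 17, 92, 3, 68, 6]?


Sort ascending: [3, 6, 17, 48, 68, 75, 89, 92, 96]
The 2nd element (1-indexed) is at index 1.
Value = 6
Final answer: 6


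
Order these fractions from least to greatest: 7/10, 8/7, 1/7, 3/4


Convert to decimal for comparison:
  7/10 = 0.7
  8/7 = 1.1429
  1/7 = 0.1429
  3/4 = 0.75
Decimals in increasing order: 0.1429 < 0.7 < 0.75 < 1.1429
Writing each back as its fraction gives the sorted order.
Final answer: 1/7, 7/10, 3/4, 8/7


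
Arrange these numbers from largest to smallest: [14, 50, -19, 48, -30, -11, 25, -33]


Original list: [14, 50, -19, 48, -30, -11, 25, -33]
Repeatedly take the largest remaining element:
  Remaining [14, 50, -19, 48, -30, -11, 25, -33] -> largest is 50
  Remaining [14, -19, 48, -30, -11, 25, -33] -> largest is 48
  Remaining [14, -19, -30, -11, 25, -33] -> largest is 25
  Remaining [14, -19, -30, -11, -33] -> largest is 14
  Remaining [-19, -30, -11, -33] -> largest is -11
  Remaining [-19, -30, -33] -> largest is -19
  Remaining [-30, -33] -> largest is -30
  Remaining [-33] -> largest is -33
Collecting the picks in order gives the descending list.
Final answer: [50, 48, 25, 14, -11, -19, -30, -33]


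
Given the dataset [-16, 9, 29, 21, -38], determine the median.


First, sort the list: [-38, -16, 9, 21, 29]
The list has 5 elements (odd count).
The middle index is 2 (0-based), and the element there is 9.
Final answer: 9


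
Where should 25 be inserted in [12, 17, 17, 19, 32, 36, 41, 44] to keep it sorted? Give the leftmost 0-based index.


List is sorted: [12, 17, 17, 19, 32, 36, 41, 44]
We need the leftmost position where 25 can be inserted, i.e. the first index whose element is >= 25 (or the end of the list if none is).
Binary search with low=0, high=8 (0-based indices):
  low=0, high=8, mid=4: a[4]=32 >= 25, so high = 4
  low=0, high=4, mid=2: a[2]=17 < 25, so low = 3
  low=3, high=4, mid=3: a[3]=19 < 25, so low = 4
Now low = high = 4, so the insertion index is 4.
Final answer: 4


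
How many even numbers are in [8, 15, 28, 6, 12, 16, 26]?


Check each element:
  8 is even
  15 is odd
  28 is even
  6 is even
  12 is even
  16 is even
  26 is even
Evens: [8, 28, 6, 12, 16, 26]
Count of evens = 6
Final answer: 6


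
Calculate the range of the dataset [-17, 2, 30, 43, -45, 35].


Maximum value: 43
Minimum value: -45
Range = 43 - (-45) = 88
Final answer: 88


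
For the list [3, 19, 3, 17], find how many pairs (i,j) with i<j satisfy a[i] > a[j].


For each element, count the later elements that are smaller than it:
  3 (index 0): smaller elements after it = [] -> 0
  19 (index 1): smaller elements after it = [3, 17] -> 2
  3 (index 2): smaller elements after it = [] -> 0
Total inversions = 0 + 2 + 0 = 2
Final answer: 2


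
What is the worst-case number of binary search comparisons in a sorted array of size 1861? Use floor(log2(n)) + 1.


Binary search halves the search space each step.
Maximum comparisons = floor(log2(1861)) + 1
log2(1861) = 10.8619
floor(log2(1861)) = 10, so 10 + 1 = 11
Final answer: 11


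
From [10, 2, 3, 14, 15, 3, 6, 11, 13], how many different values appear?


List all unique values:
Distinct values: [2, 3, 6, 10, 11, 13, 14, 15]
Count = 8
Final answer: 8


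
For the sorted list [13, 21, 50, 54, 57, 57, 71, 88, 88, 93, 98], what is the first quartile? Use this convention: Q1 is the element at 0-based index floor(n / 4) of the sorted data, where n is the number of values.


The list has n = 11 elements.
Q1 index = floor(11 / 4) = floor(2.75) = 2
Counting from index 0 in the sorted data, the element at index 2 is 50.
Final answer: 50


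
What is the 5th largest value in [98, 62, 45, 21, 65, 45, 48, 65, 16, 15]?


Sort descending: [98, 65, 65, 62, 48, 45, 45, 21, 16, 15]
The 5th element (1-indexed) is at index 4.
Value = 48
Final answer: 48


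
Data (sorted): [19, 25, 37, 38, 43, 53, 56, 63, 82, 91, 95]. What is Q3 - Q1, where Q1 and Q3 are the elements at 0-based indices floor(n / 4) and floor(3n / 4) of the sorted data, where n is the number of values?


The data has n = 11 elements.
Q1 index = floor(11 / 4) = floor(2.75) = 2; Q3 index = floor(3 * 11 / 4) = floor(8.25) = 8
Q1 = element at index 2 = 37
Q3 = element at index 8 = 82
IQR = 82 - 37 = 45
Final answer: 45


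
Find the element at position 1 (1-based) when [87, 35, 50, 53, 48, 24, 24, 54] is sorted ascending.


Sort ascending: [24, 24, 35, 48, 50, 53, 54, 87]
The 1st element (1-indexed) is at index 0.
Value = 24
Final answer: 24


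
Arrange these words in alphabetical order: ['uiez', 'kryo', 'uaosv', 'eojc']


Compare strings character by character (the first differing letter decides):
  'eojc' < 'kryo' since 'e' < 'k' at position 1
  'kryo' < 'uaosv' since 'k' < 'u' at position 1
  'uaosv' < 'uiez' since 'a' < 'i' at position 2
Chaining these comparisons gives the alphabetical order.
Final answer: ['eojc', 'kryo', 'uaosv', 'uiez']


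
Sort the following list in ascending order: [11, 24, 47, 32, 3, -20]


Original list: [11, 24, 47, 32, 3, -20]
Repeatedly take the smallest remaining element:
  Remaining [11, 24, 47, 32, 3, -20] -> smallest is -20
  Remaining [11, 24, 47, 32, 3] -> smallest is 3
  Remaining [11, 24, 47, 32] -> smallest is 11
  Remaining [24, 47, 32] -> smallest is 24
  Remaining [47, 32] -> smallest is 32
  Remaining [47] -> smallest is 47
Collecting the picks in order gives the sorted list.
Final answer: [-20, 3, 11, 24, 32, 47]


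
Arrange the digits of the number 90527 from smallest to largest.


The number 90527 has digits: 9, 0, 5, 2, 7
Sorted: 0, 2, 5, 7, 9
Joining the sorted digits gives the result.
Final answer: 02579


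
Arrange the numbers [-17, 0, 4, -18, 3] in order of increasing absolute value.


Compute absolute values:
  |-17| = 17
  |0| = 0
  |4| = 4
  |-18| = 18
  |3| = 3
Absolute values in increasing order: 0 < 3 < 4 < 17 < 18
Listing the original numbers in that order gives the answer.
Final answer: [0, 3, 4, -17, -18]


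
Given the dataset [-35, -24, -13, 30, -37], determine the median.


First, sort the list: [-37, -35, -24, -13, 30]
The list has 5 elements (odd count).
The middle index is 2 (0-based), and the element there is -24.
Final answer: -24


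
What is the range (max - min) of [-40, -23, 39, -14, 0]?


Maximum value: 39
Minimum value: -40
Range = 39 - (-40) = 79
Final answer: 79


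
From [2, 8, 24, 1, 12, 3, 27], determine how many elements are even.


Check each element:
  2 is even
  8 is even
  24 is even
  1 is odd
  12 is even
  3 is odd
  27 is odd
Evens: [2, 8, 24, 12]
Count of evens = 4
Final answer: 4


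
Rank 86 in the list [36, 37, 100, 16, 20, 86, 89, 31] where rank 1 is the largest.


Sort descending: [100, 89, 86, 37, 36, 31, 20, 16]
Find 86 in the sorted list.
86 is at position 3.
Final answer: 3


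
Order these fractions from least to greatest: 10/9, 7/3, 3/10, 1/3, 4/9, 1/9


Convert to decimal for comparison:
  10/9 = 1.1111
  7/3 = 2.3333
  3/10 = 0.3
  1/3 = 0.3333
  4/9 = 0.4444
  1/9 = 0.1111
Decimals in increasing order: 0.1111 < 0.3 < 0.3333 < 0.4444 < 1.1111 < 2.3333
Writing each back as its fraction gives the sorted order.
Final answer: 1/9, 3/10, 1/3, 4/9, 10/9, 7/3


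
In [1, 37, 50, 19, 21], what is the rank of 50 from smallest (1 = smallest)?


Sort ascending: [1, 19, 21, 37, 50]
Find 50 in the sorted list.
50 is at position 5 (1-indexed).
Final answer: 5


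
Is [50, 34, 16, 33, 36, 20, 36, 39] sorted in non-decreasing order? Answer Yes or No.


Check consecutive pairs:
  50 <= 34? False
  34 <= 16? False
  16 <= 33? True
  33 <= 36? True
  36 <= 20? False
  20 <= 36? True
  36 <= 39? True
3 consecutive pair(s) are out of order, so the list is not sorted.
Final answer: No


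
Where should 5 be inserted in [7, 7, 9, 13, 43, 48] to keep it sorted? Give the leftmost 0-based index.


List is sorted: [7, 7, 9, 13, 43, 48]
We need the leftmost position where 5 can be inserted, i.e. the first index whose element is >= 5 (or the end of the list if none is).
Binary search with low=0, high=6 (0-based indices):
  low=0, high=6, mid=3: a[3]=13 >= 5, so high = 3
  low=0, high=3, mid=1: a[1]=7 >= 5, so high = 1
  low=0, high=1, mid=0: a[0]=7 >= 5, so high = 0
Now low = high = 0, so the insertion index is 0.
Final answer: 0


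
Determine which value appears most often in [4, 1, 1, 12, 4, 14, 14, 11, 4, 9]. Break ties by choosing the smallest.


Count the frequency of each value:
  1 appears 2 time(s)
  4 appears 3 time(s)
  9 appears 1 time(s)
  11 appears 1 time(s)
  12 appears 1 time(s)
  14 appears 2 time(s)
Maximum frequency is 3.
Only 4 reaches that frequency, so it is the mode.
Final answer: 4


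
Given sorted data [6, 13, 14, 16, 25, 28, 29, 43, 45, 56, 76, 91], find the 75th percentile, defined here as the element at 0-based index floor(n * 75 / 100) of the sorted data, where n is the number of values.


The dataset has n = 12 elements.
Index = floor(12 * 75 / 100) = floor(900 / 100) = floor(9) = 9
Counting from index 0 in the sorted data, the element at index 9 is 56.
Final answer: 56


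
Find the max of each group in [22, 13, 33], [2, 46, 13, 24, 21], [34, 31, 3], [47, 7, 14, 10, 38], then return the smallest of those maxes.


Find max of each group:
  Group 1: [22, 13, 33] -> max = 33
  Group 2: [2, 46, 13, 24, 21] -> max = 46
  Group 3: [34, 31, 3] -> max = 34
  Group 4: [47, 7, 14, 10, 38] -> max = 47
Maxes: [33, 46, 34, 47]
Minimum of maxes = 33
Final answer: 33


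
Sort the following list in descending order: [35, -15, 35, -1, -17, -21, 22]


Original list: [35, -15, 35, -1, -17, -21, 22]
Repeatedly take the largest remaining element:
  Remaining [35, -15, 35, -1, -17, -21, 22] -> largest is 35
  Remaining [-15, 35, -1, -17, -21, 22] -> largest is 35
  Remaining [-15, -1, -17, -21, 22] -> largest is 22
  Remaining [-15, -1, -17, -21] -> largest is -1
  Remaining [-15, -17, -21] -> largest is -15
  Remaining [-17, -21] -> largest is -17
  Remaining [-21] -> largest is -21
Collecting the picks in order gives the descending list.
Final answer: [35, 35, 22, -1, -15, -17, -21]


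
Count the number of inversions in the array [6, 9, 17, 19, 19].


For each element, count the later elements that are smaller than it:
  6 (index 0): smaller elements after it = [] -> 0
  9 (index 1): smaller elements after it = [] -> 0
  17 (index 2): smaller elements after it = [] -> 0
  19 (index 3): smaller elements after it = [] -> 0
Total inversions = 0 + 0 + 0 + 0 = 0
Final answer: 0


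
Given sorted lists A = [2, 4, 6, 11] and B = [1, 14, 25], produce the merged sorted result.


List A: [2, 4, 6, 11]
List B: [1, 14, 25]
Repeatedly compare the front elements and take the smaller:
  2 vs 1 -> take 1
  2 vs 14 -> take 2
  4 vs 14 -> take 4
  6 vs 14 -> take 6
  11 vs 14 -> take 11
  A is exhausted; append the rest of B: [14, 25]
Final answer: [1, 2, 4, 6, 11, 14, 25]


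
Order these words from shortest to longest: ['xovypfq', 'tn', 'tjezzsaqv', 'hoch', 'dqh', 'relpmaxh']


Compute lengths:
  'xovypfq' has length 7
  'tn' has length 2
  'tjezzsaqv' has length 9
  'hoch' has length 4
  'dqh' has length 3
  'relpmaxh' has length 8
Lengths in increasing order: 2 < 3 < 4 < 7 < 8 < 9
Listing the words in that order gives the answer.
Final answer: ['tn', 'dqh', 'hoch', 'xovypfq', 'relpmaxh', 'tjezzsaqv']


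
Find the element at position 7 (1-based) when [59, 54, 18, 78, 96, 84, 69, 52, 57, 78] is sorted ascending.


Sort ascending: [18, 52, 54, 57, 59, 69, 78, 78, 84, 96]
The 7th element (1-indexed) is at index 6.
Value = 78
Final answer: 78


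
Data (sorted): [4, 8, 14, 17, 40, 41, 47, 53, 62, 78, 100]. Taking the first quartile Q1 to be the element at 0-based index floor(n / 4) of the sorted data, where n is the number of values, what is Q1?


The list has n = 11 elements.
Q1 index = floor(11 / 4) = floor(2.75) = 2
Counting from index 0 in the sorted data, the element at index 2 is 14.
Final answer: 14


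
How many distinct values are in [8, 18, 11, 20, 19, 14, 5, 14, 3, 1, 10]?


List all unique values:
Distinct values: [1, 3, 5, 8, 10, 11, 14, 18, 19, 20]
Count = 10
Final answer: 10


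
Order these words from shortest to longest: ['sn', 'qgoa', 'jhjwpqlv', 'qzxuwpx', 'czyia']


Compute lengths:
  'sn' has length 2
  'qgoa' has length 4
  'jhjwpqlv' has length 8
  'qzxuwpx' has length 7
  'czyia' has length 5
Lengths in increasing order: 2 < 4 < 5 < 7 < 8
Listing the words in that order gives the answer.
Final answer: ['sn', 'qgoa', 'czyia', 'qzxuwpx', 'jhjwpqlv']


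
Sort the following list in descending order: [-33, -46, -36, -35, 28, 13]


Original list: [-33, -46, -36, -35, 28, 13]
Repeatedly take the largest remaining element:
  Remaining [-33, -46, -36, -35, 28, 13] -> largest is 28
  Remaining [-33, -46, -36, -35, 13] -> largest is 13
  Remaining [-33, -46, -36, -35] -> largest is -33
  Remaining [-46, -36, -35] -> largest is -35
  Remaining [-46, -36] -> largest is -36
  Remaining [-46] -> largest is -46
Collecting the picks in order gives the descending list.
Final answer: [28, 13, -33, -35, -36, -46]


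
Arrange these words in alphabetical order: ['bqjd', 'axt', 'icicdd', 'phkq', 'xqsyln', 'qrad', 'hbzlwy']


Compare strings character by character (the first differing letter decides):
  'axt' < 'bqjd' since 'a' < 'b' at position 1
  'bqjd' < 'hbzlwy' since 'b' < 'h' at position 1
  'hbzlwy' < 'icicdd' since 'h' < 'i' at position 1
  'icicdd' < 'phkq' since 'i' < 'p' at position 1
  'phkq' < 'qrad' since 'p' < 'q' at position 1
  'qrad' < 'xqsyln' since 'q' < 'x' at position 1
Chaining these comparisons gives the alphabetical order.
Final answer: ['axt', 'bqjd', 'hbzlwy', 'icicdd', 'phkq', 'qrad', 'xqsyln']


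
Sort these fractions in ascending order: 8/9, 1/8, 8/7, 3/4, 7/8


Convert to decimal for comparison:
  8/9 = 0.8889
  1/8 = 0.125
  8/7 = 1.1429
  3/4 = 0.75
  7/8 = 0.875
Decimals in increasing order: 0.125 < 0.75 < 0.875 < 0.8889 < 1.1429
Writing each back as its fraction gives the sorted order.
Final answer: 1/8, 3/4, 7/8, 8/9, 8/7


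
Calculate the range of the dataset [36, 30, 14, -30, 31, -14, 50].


Maximum value: 50
Minimum value: -30
Range = 50 - (-30) = 80
Final answer: 80


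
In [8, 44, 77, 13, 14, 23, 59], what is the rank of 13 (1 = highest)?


Sort descending: [77, 59, 44, 23, 14, 13, 8]
Find 13 in the sorted list.
13 is at position 6.
Final answer: 6


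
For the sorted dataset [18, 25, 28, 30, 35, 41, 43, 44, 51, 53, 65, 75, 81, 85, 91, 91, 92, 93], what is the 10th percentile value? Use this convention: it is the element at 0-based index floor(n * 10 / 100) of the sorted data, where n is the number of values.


The dataset has n = 18 elements.
Index = floor(18 * 10 / 100) = floor(180 / 100) = floor(1.8) = 1
Counting from index 0 in the sorted data, the element at index 1 is 25.
Final answer: 25


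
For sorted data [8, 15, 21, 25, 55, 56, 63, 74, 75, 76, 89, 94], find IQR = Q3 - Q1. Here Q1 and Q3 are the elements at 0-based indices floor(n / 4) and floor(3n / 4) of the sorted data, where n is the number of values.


The data has n = 12 elements.
Q1 index = floor(12 / 4) = floor(3) = 3; Q3 index = floor(3 * 12 / 4) = floor(9) = 9
Q1 = element at index 3 = 25
Q3 = element at index 9 = 76
IQR = 76 - 25 = 51
Final answer: 51


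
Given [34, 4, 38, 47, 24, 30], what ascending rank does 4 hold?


Sort ascending: [4, 24, 30, 34, 38, 47]
Find 4 in the sorted list.
4 is at position 1 (1-indexed).
Final answer: 1


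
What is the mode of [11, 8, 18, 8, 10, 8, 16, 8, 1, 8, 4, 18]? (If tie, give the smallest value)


Count the frequency of each value:
  1 appears 1 time(s)
  4 appears 1 time(s)
  8 appears 5 time(s)
  10 appears 1 time(s)
  11 appears 1 time(s)
  16 appears 1 time(s)
  18 appears 2 time(s)
Maximum frequency is 5.
Only 8 reaches that frequency, so it is the mode.
Final answer: 8


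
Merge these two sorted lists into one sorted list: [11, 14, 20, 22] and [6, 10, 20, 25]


List A: [11, 14, 20, 22]
List B: [6, 10, 20, 25]
Repeatedly compare the front elements and take the smaller:
  11 vs 6 -> take 6
  11 vs 10 -> take 10
  11 vs 20 -> take 11
  14 vs 20 -> take 14
  20 vs 20 -> take 20
  22 vs 20 -> take 20
  22 vs 25 -> take 22
  A is exhausted; append the rest of B: [25]
Final answer: [6, 10, 11, 14, 20, 20, 22, 25]


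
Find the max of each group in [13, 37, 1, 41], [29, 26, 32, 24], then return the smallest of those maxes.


Find max of each group:
  Group 1: [13, 37, 1, 41] -> max = 41
  Group 2: [29, 26, 32, 24] -> max = 32
Maxes: [41, 32]
Minimum of maxes = 32
Final answer: 32


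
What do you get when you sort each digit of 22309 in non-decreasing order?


The number 22309 has digits: 2, 2, 3, 0, 9
Sorted: 0, 2, 2, 3, 9
Joining the sorted digits gives the result.
Final answer: 02239


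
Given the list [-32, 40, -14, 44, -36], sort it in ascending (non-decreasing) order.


Original list: [-32, 40, -14, 44, -36]
Repeatedly take the smallest remaining element:
  Remaining [-32, 40, -14, 44, -36] -> smallest is -36
  Remaining [-32, 40, -14, 44] -> smallest is -32
  Remaining [40, -14, 44] -> smallest is -14
  Remaining [40, 44] -> smallest is 40
  Remaining [44] -> smallest is 44
Collecting the picks in order gives the sorted list.
Final answer: [-36, -32, -14, 40, 44]


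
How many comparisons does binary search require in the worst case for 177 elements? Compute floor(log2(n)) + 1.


Binary search halves the search space each step.
Maximum comparisons = floor(log2(177)) + 1
log2(177) = 7.4676
floor(log2(177)) = 7, so 7 + 1 = 8
Final answer: 8


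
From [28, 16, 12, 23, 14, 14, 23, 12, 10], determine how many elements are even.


Check each element:
  28 is even
  16 is even
  12 is even
  23 is odd
  14 is even
  14 is even
  23 is odd
  12 is even
  10 is even
Evens: [28, 16, 12, 14, 14, 12, 10]
Count of evens = 7
Final answer: 7


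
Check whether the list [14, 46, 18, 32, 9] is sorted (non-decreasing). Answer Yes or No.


Check consecutive pairs:
  14 <= 46? True
  46 <= 18? False
  18 <= 32? True
  32 <= 9? False
2 consecutive pair(s) are out of order, so the list is not sorted.
Final answer: No


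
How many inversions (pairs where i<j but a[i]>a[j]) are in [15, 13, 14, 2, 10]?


For each element, count the later elements that are smaller than it:
  15 (index 0): smaller elements after it = [13, 14, 2, 10] -> 4
  13 (index 1): smaller elements after it = [2, 10] -> 2
  14 (index 2): smaller elements after it = [2, 10] -> 2
  2 (index 3): smaller elements after it = [] -> 0
Total inversions = 4 + 2 + 2 + 0 = 8
Final answer: 8


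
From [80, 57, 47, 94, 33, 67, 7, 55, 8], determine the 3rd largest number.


Sort descending: [94, 80, 67, 57, 55, 47, 33, 8, 7]
The 3rd element (1-indexed) is at index 2.
Value = 67
Final answer: 67


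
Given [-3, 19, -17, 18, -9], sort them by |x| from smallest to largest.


Compute absolute values:
  |-3| = 3
  |19| = 19
  |-17| = 17
  |18| = 18
  |-9| = 9
Absolute values in increasing order: 3 < 9 < 17 < 18 < 19
Listing the original numbers in that order gives the answer.
Final answer: [-3, -9, -17, 18, 19]


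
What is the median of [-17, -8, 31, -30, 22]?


First, sort the list: [-30, -17, -8, 22, 31]
The list has 5 elements (odd count).
The middle index is 2 (0-based), and the element there is -8.
Final answer: -8


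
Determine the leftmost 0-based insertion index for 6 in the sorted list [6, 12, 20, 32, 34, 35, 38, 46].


List is sorted: [6, 12, 20, 32, 34, 35, 38, 46]
We need the leftmost position where 6 can be inserted, i.e. the first index whose element is >= 6 (or the end of the list if none is).
Binary search with low=0, high=8 (0-based indices):
  low=0, high=8, mid=4: a[4]=34 >= 6, so high = 4
  low=0, high=4, mid=2: a[2]=20 >= 6, so high = 2
  low=0, high=2, mid=1: a[1]=12 >= 6, so high = 1
  low=0, high=1, mid=0: a[0]=6 >= 6, so high = 0
Now low = high = 0, so the insertion index is 0.
Final answer: 0


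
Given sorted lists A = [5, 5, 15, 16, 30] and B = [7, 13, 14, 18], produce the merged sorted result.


List A: [5, 5, 15, 16, 30]
List B: [7, 13, 14, 18]
Repeatedly compare the front elements and take the smaller:
  5 vs 7 -> take 5
  5 vs 7 -> take 5
  15 vs 7 -> take 7
  15 vs 13 -> take 13
  15 vs 14 -> take 14
  15 vs 18 -> take 15
  16 vs 18 -> take 16
  30 vs 18 -> take 18
  B is exhausted; append the rest of A: [30]
Final answer: [5, 5, 7, 13, 14, 15, 16, 18, 30]


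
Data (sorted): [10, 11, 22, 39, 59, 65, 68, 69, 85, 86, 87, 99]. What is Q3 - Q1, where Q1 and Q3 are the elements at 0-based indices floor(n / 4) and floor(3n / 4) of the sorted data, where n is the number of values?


The data has n = 12 elements.
Q1 index = floor(12 / 4) = floor(3) = 3; Q3 index = floor(3 * 12 / 4) = floor(9) = 9
Q1 = element at index 3 = 39
Q3 = element at index 9 = 86
IQR = 86 - 39 = 47
Final answer: 47


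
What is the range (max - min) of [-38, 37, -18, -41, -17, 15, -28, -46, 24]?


Maximum value: 37
Minimum value: -46
Range = 37 - (-46) = 83
Final answer: 83


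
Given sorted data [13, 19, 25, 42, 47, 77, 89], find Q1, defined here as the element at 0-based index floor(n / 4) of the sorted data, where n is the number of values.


The list has n = 7 elements.
Q1 index = floor(7 / 4) = floor(1.75) = 1
Counting from index 0 in the sorted data, the element at index 1 is 19.
Final answer: 19


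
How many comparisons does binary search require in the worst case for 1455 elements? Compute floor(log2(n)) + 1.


Binary search halves the search space each step.
Maximum comparisons = floor(log2(1455)) + 1
log2(1455) = 10.5068
floor(log2(1455)) = 10, so 10 + 1 = 11
Final answer: 11


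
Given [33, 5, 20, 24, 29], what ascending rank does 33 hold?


Sort ascending: [5, 20, 24, 29, 33]
Find 33 in the sorted list.
33 is at position 5 (1-indexed).
Final answer: 5


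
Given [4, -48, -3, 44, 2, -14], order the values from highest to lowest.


Original list: [4, -48, -3, 44, 2, -14]
Repeatedly take the largest remaining element:
  Remaining [4, -48, -3, 44, 2, -14] -> largest is 44
  Remaining [4, -48, -3, 2, -14] -> largest is 4
  Remaining [-48, -3, 2, -14] -> largest is 2
  Remaining [-48, -3, -14] -> largest is -3
  Remaining [-48, -14] -> largest is -14
  Remaining [-48] -> largest is -48
Collecting the picks in order gives the descending list.
Final answer: [44, 4, 2, -3, -14, -48]


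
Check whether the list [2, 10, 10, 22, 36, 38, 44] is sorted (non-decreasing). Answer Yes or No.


Check consecutive pairs:
  2 <= 10? True
  10 <= 10? True
  10 <= 22? True
  22 <= 36? True
  36 <= 38? True
  38 <= 44? True
Every consecutive pair is in order, so the list is non-decreasing.
Final answer: Yes


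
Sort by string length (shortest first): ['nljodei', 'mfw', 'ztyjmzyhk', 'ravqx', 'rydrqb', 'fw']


Compute lengths:
  'nljodei' has length 7
  'mfw' has length 3
  'ztyjmzyhk' has length 9
  'ravqx' has length 5
  'rydrqb' has length 6
  'fw' has length 2
Lengths in increasing order: 2 < 3 < 5 < 6 < 7 < 9
Listing the words in that order gives the answer.
Final answer: ['fw', 'mfw', 'ravqx', 'rydrqb', 'nljodei', 'ztyjmzyhk']


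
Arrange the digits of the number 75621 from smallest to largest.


The number 75621 has digits: 7, 5, 6, 2, 1
Sorted: 1, 2, 5, 6, 7
Joining the sorted digits gives the result.
Final answer: 12567


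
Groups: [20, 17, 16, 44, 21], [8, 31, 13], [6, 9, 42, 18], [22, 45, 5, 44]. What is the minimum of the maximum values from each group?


Find max of each group:
  Group 1: [20, 17, 16, 44, 21] -> max = 44
  Group 2: [8, 31, 13] -> max = 31
  Group 3: [6, 9, 42, 18] -> max = 42
  Group 4: [22, 45, 5, 44] -> max = 45
Maxes: [44, 31, 42, 45]
Minimum of maxes = 31
Final answer: 31


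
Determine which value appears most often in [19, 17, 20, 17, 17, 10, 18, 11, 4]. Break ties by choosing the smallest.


Count the frequency of each value:
  4 appears 1 time(s)
  10 appears 1 time(s)
  11 appears 1 time(s)
  17 appears 3 time(s)
  18 appears 1 time(s)
  19 appears 1 time(s)
  20 appears 1 time(s)
Maximum frequency is 3.
Only 17 reaches that frequency, so it is the mode.
Final answer: 17


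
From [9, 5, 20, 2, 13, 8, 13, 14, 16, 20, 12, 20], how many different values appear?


List all unique values:
Distinct values: [2, 5, 8, 9, 12, 13, 14, 16, 20]
Count = 9
Final answer: 9


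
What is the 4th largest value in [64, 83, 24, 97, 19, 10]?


Sort descending: [97, 83, 64, 24, 19, 10]
The 4th element (1-indexed) is at index 3.
Value = 24
Final answer: 24


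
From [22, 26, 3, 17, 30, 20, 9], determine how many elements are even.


Check each element:
  22 is even
  26 is even
  3 is odd
  17 is odd
  30 is even
  20 is even
  9 is odd
Evens: [22, 26, 30, 20]
Count of evens = 4
Final answer: 4


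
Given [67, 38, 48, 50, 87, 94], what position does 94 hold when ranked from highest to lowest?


Sort descending: [94, 87, 67, 50, 48, 38]
Find 94 in the sorted list.
94 is at position 1.
Final answer: 1


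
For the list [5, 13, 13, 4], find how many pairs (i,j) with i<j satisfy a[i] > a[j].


For each element, count the later elements that are smaller than it:
  5 (index 0): smaller elements after it = [4] -> 1
  13 (index 1): smaller elements after it = [4] -> 1
  13 (index 2): smaller elements after it = [4] -> 1
Total inversions = 1 + 1 + 1 = 3
Final answer: 3


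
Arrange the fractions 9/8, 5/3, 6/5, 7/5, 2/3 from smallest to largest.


Convert to decimal for comparison:
  9/8 = 1.125
  5/3 = 1.6667
  6/5 = 1.2
  7/5 = 1.4
  2/3 = 0.6667
Decimals in increasing order: 0.6667 < 1.125 < 1.2 < 1.4 < 1.6667
Writing each back as its fraction gives the sorted order.
Final answer: 2/3, 9/8, 6/5, 7/5, 5/3


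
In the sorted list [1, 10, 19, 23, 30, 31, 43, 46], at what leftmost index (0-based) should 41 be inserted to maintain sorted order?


List is sorted: [1, 10, 19, 23, 30, 31, 43, 46]
We need the leftmost position where 41 can be inserted, i.e. the first index whose element is >= 41 (or the end of the list if none is).
Binary search with low=0, high=8 (0-based indices):
  low=0, high=8, mid=4: a[4]=30 < 41, so low = 5
  low=5, high=8, mid=6: a[6]=43 >= 41, so high = 6
  low=5, high=6, mid=5: a[5]=31 < 41, so low = 6
Now low = high = 6, so the insertion index is 6.
Final answer: 6
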